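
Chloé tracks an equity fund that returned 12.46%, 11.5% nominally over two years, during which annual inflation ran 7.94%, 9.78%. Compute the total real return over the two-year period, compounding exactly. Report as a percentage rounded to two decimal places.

5.82%

Nominal growth factor = 1.1246 × 1.1150 = 1.253929
Price-level growth factor = 1.0794 × 1.0978 = 1.184965
Real growth factor = 1.253929 / 1.184965 = 1.058199
Total real return = 1.058199 − 1 → 5.82%.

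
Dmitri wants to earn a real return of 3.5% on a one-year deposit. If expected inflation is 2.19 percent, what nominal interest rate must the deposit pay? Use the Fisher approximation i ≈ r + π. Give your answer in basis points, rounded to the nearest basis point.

i ≈ r + π = 3.5% + 2.19% = 569 basis points.

569 basis points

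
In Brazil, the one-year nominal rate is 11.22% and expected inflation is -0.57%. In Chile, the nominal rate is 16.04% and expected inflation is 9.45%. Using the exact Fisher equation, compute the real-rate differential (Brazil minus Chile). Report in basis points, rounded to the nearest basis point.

Brazil: (1 + 0.1122)/(1 − 0.0057) − 1 = 11.8576%
Chile: (1 + 0.1604)/(1 + 0.0945) − 1 = 6.0210%
Differential = 11.8576% − 6.0210% = 5.8366% → 584 basis points.

584 basis points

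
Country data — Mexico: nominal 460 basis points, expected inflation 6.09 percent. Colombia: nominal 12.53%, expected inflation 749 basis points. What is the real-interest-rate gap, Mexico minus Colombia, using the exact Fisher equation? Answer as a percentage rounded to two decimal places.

-6.09%

Mexico: (1 + 0.0460)/(1 + 0.0609) − 1 = -1.4045%
Colombia: (1 + 0.1253)/(1 + 0.0749) − 1 = 4.6888%
Differential = -1.4045% − 4.6888% = -6.0933% → -6.09%.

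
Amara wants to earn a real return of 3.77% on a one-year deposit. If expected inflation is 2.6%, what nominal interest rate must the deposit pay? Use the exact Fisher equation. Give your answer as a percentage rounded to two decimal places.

(1 + i) = (1 + r)(1 + π) = 1.03770 × 1.02600 = 1.0646802
i = 1.0646802 − 1, so the required nominal rate is 6.47%.

6.47%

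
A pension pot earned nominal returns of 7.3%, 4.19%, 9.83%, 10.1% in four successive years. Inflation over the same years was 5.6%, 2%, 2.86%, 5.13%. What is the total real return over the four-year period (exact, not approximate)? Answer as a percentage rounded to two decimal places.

Compound the nominal returns: 1.0730 × 1.0419 × 1.0983 × 1.1010 = 1.351867.
Compound inflation: 1.0560 × 1.0200 × 1.0286 × 1.0513 = 1.164762.
Deflate: 1.351867 / 1.164762 = 1.160638.
Total real return = 1.160638 − 1 → 16.06%.

16.06%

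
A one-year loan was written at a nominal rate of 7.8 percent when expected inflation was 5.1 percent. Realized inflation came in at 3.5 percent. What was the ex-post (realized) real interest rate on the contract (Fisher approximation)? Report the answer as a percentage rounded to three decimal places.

Ex-post: 7.8% − 3.5% = 4.300%
So the realized real rate is 4.300%.

4.300%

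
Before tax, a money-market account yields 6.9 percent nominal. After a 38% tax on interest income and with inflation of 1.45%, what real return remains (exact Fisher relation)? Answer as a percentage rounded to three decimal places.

After-tax nominal return = 6.9% × (1 − 0.38) = 4.2780%.
1 + r = 1.04278 / 1.01450 = 1.027876
After-tax real rate = 1.027876 − 1 → 2.788%.

2.788%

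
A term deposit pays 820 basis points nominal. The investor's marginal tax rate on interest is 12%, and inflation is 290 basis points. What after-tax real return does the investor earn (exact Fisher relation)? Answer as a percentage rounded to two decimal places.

4.19%

After-tax nominal return = 8.2% × (1 − 0.12) = 7.2160%.
1 + r = 1.07216 / 1.02900 = 1.041944
After-tax real rate = 1.041944 − 1 → 4.19%.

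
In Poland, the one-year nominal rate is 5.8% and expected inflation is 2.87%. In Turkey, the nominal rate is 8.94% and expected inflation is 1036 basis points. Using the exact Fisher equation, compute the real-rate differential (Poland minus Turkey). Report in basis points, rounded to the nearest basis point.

Poland: (1 + 0.0580)/(1 + 0.0287) − 1 = 2.84826%
Turkey: (1 + 0.0894)/(1 + 0.1036) − 1 = -1.28670%
Differential = 2.84826% − (-1.28670%) = 4.13495% → 413 basis points.

413 basis points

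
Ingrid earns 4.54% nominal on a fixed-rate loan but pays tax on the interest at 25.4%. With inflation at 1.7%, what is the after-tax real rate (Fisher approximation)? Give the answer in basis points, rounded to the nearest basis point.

169 basis points

After-tax nominal return = 4.54% × (1 − 0.254) = 3.38684%.
r ≈ 3.38684% − 1.7% → 169 basis points.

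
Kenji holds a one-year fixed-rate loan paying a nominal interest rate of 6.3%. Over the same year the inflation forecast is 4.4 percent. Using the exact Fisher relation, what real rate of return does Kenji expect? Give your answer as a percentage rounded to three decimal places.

1.820%

By the Fisher relation, 1 + r = (1 + i)/(1 + π).
1 + r = 1.06300 / 1.04400 = 1.018199
r = 1.018199 − 1 = 1.8199%, i.e. 1.820%.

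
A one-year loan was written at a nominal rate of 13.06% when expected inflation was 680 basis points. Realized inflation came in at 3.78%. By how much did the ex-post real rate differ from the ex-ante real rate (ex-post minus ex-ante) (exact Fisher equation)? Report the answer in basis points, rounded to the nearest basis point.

308 basis points

Ex-ante: (1 + 0.1306)/(1 + 0.0680) − 1 = 5.8614%
Ex-post: (1 + 0.1306)/(1 + 0.0378) − 1 = 8.9420%
Difference (ex-post − ex-ante) = 3.0806% → 308 basis points.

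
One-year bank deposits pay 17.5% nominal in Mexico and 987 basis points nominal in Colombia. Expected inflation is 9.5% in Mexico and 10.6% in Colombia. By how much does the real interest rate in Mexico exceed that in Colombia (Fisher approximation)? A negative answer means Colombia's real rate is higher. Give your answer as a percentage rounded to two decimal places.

Mexico: 17.5% − 9.5% = 8.000%
Colombia: 9.87% − 10.6% = -0.730%
Differential = 8.730% → 8.73%.

8.73%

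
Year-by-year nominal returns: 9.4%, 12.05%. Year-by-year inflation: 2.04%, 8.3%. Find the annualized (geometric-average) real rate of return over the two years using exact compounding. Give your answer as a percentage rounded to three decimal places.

5.321%

Compound the nominal returns: 1.0940 × 1.1205 = 1.22582700.
Compound inflation: 1.0204 × 1.0830 = 1.10509320.
Deflate: 1.22582700 / 1.10509320 = 1.10925214.
Annualized real rate = 1.10925214^(1/2) − 1 = 5.3210% → 5.321%.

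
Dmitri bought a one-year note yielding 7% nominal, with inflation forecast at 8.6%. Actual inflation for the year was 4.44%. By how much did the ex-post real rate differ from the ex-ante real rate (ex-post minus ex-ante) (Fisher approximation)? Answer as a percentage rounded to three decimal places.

4.160%

Ex-ante: 7% − 8.6% = -1.600%
Ex-post: 7% − 4.44% = 2.560%
Difference (ex-post − ex-ante) = 4.1600% → 4.160%.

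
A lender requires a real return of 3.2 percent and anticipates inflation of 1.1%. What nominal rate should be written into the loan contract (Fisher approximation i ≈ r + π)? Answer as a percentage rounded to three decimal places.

4.300%

i ≈ r + π = 3.2% + 1.1% = 4.300%.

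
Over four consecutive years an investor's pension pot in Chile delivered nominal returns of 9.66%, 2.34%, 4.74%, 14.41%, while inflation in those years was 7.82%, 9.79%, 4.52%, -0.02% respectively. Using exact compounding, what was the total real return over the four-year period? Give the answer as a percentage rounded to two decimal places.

8.72%

Compound the nominal returns: 1.0966 × 1.0234 × 1.0474 × 1.1441 = 1.344839.
Compound inflation: 1.0782 × 1.0979 × 1.0452 × 0.9998 = 1.237014.
Deflate: 1.344839 / 1.237014 = 1.087165.
Total real return = 1.087165 − 1 → 8.72%.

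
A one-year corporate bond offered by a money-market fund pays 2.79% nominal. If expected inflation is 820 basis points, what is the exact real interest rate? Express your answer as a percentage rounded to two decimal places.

1 + r = 1.02790 / 1.08200 = 0.950000
r = 0.950000 − 1 = -5.0000%, i.e. -5.00%.

-5.00%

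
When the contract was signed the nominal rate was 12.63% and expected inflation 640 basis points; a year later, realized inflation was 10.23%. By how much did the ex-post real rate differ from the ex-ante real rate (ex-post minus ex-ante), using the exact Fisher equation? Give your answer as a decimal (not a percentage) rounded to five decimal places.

Ex-ante: (1 + 0.1263)/(1 + 0.0640) − 1 = 5.8553%
Ex-post: (1 + 0.1263)/(1 + 0.1023) − 1 = 2.1773%
Difference (ex-post − ex-ante) = -3.6780% → -0.03678.

-0.03678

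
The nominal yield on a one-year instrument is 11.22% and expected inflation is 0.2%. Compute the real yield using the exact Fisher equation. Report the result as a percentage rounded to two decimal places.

11.00%

By the Fisher equation, 1 + r = (1 + i)/(1 + π).
1 + r = 1.11220 / 1.00200 = 1.109980
r = 1.109980 − 1 = 10.9980%, i.e. 11.00%.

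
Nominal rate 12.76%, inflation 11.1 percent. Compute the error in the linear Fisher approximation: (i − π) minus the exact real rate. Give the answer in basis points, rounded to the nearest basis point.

Approximate: r ≈ 12.760% − 11.100% = 1.6600%
Exact: (1 + 0.1276)/(1 + 0.1110) − 1 = 1.4941%
Error = 1.6600% − 1.4941% = 0.1659% → 17 basis points.

17 basis points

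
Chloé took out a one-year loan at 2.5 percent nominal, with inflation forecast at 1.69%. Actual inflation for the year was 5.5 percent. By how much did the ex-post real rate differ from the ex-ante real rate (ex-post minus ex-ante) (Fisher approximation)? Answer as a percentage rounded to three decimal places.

Ex-ante: 2.5% − 1.69% = 0.810%
Ex-post: 2.5% − 5.5% = -3.000%
Difference (ex-post − ex-ante) = -3.8100% → -3.810%.

-3.810%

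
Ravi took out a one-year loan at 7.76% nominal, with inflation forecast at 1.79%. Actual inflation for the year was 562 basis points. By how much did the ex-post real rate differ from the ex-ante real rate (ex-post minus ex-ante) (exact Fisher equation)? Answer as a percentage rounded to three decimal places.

-3.839%

Ex-ante: (1 + 0.0776)/(1 + 0.0179) − 1 = 5.8650%
Ex-post: (1 + 0.0776)/(1 + 0.0562) − 1 = 2.0261%
Difference (ex-post − ex-ante) = -3.8389% → -3.839%.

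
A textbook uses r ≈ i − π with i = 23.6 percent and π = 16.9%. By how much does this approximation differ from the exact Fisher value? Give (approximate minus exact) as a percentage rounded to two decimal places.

0.97%

Approximate: r ≈ 23.600% − 16.900% = 6.7000%
Exact: (1 + 0.2360)/(1 + 0.1690) − 1 = 5.7314%
Error = 6.7000% − 5.7314% = 0.9686% → 0.97%.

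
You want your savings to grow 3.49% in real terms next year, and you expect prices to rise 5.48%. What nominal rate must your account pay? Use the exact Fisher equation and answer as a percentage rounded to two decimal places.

(1 + i) = (1 + r)(1 + π) = 1.03490 × 1.05480 = 1.09161252
i = 1.09161252 − 1, so the required nominal rate is 9.16%.

9.16%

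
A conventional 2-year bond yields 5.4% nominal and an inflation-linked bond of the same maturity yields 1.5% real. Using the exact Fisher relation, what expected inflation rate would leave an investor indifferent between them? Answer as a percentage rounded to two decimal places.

(1 + π) = (1 + i)/(1 + r) = 1.05400 / 1.01500 = 1.038424
Break-even inflation = 1.038424 − 1 → 3.84%.

3.84%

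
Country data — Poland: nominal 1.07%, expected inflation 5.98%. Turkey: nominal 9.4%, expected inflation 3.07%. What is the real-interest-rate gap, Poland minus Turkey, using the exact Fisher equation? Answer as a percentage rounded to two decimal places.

-10.77%

Poland: (1 + 0.0107)/(1 + 0.0598) − 1 = -4.6329%
Turkey: (1 + 0.0940)/(1 + 0.0307) − 1 = 6.1415%
Differential = -4.6329% − 6.1415% = -10.7744% → -10.77%.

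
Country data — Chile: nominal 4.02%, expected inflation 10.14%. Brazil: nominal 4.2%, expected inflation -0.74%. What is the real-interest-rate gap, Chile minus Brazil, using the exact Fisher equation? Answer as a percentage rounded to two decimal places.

-10.53%

Chile: (1 + 0.0402)/(1 + 0.1014) − 1 = -5.5566%
Brazil: (1 + 0.0420)/(1 − 0.0074) − 1 = 4.9768%
Differential = -5.5566% − 4.9768% = -10.5334% → -10.53%.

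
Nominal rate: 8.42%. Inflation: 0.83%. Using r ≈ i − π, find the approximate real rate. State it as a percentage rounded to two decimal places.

7.59%

r ≈ i − π = 8.42% − 0.83% = 7.59%.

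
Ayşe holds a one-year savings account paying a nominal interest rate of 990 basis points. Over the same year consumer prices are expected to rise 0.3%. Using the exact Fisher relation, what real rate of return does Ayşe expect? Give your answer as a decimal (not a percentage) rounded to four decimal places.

1 + r = 1.09900 / 1.00300 = 1.095713
r = 1.095713 − 1 = 9.5713%, i.e. 0.0957.

0.0957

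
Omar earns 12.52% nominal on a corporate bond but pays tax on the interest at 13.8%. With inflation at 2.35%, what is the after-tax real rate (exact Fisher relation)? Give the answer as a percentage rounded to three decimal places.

After-tax nominal return = 12.52% × (1 − 0.138) = 10.79224%.
1 + r = 1.1079224 / 1.02350 = 1.082484
After-tax real rate = 1.082484 − 1 → 8.248%.

8.248%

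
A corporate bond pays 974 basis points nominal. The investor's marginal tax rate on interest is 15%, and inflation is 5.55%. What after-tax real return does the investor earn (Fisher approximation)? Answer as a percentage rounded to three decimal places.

After-tax nominal return = 9.74% × (1 − 0.15) = 8.2790%.
r ≈ 8.2790% − 5.55% → 2.729%.

2.729%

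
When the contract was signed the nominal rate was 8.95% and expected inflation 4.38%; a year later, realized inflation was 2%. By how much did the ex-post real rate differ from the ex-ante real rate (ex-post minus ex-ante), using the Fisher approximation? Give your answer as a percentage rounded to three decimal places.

2.380%

Ex-ante: 8.95% − 4.38% = 4.570%
Ex-post: 8.95% − 2% = 6.950%
Difference (ex-post − ex-ante) = 2.3800% → 2.380%.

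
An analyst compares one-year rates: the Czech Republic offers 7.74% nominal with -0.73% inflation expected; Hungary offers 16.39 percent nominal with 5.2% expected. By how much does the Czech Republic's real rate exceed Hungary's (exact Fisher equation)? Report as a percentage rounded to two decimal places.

The Czech Republic: (1 + 0.0774)/(1 − 0.0073) − 1 = 8.5323%
Hungary: (1 + 0.1639)/(1 + 0.0520) − 1 = 10.6369%
Differential = 8.5323% − 10.6369% = -2.1046% → -2.10%.

-2.10%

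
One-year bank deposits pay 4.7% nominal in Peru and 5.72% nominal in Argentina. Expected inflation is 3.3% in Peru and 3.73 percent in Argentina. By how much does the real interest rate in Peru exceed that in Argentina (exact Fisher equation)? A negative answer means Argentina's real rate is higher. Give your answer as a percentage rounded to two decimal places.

Peru: (1 + 0.0470)/(1 + 0.0330) − 1 = 1.3553%
Argentina: (1 + 0.0572)/(1 + 0.0373) − 1 = 1.9184%
Differential = 1.3553% − 1.9184% = -0.5632% → -0.56%.

-0.56%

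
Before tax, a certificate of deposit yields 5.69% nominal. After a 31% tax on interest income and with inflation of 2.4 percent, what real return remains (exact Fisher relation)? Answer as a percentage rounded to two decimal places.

After-tax nominal return = 5.69% × (1 − 0.31) = 3.9261%.
1 + r = 1.039261 / 1.02400 = 1.014903
After-tax real rate = 1.014903 − 1 → 1.49%.

1.49%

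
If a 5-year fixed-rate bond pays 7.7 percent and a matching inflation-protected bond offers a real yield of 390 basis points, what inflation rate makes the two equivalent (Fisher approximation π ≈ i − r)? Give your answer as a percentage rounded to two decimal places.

π ≈ i − r = 7.7% − 3.9% → 3.80%.

3.80%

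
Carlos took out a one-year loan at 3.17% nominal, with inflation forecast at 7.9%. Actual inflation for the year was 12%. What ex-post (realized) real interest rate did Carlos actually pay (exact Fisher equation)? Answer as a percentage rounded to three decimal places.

Ex-post: (1 + 0.0317)/(1 + 0.1200) − 1 = -7.8839%
So the realized real rate is -7.884%.

-7.884%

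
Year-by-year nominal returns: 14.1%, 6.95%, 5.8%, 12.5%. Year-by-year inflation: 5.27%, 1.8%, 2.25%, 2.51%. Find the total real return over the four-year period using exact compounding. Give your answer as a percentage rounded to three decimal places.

Compound the nominal returns: 1.1410 × 1.0695 × 1.0580 × 1.1250 = 1.452461.
Compound inflation: 1.0527 × 1.0180 × 1.0225 × 1.0251 = 1.123264.
Deflate: 1.452461 / 1.123264 = 1.293072.
Total real return = 1.293072 − 1 → 29.307%.

29.307%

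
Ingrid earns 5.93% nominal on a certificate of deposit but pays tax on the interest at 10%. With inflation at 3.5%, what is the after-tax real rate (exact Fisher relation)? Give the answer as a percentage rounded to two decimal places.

After-tax nominal return = 5.93% × (1 − 0.1) = 5.3370%.
1 + r = 1.05337 / 1.03500 = 1.017749
After-tax real rate = 1.017749 − 1 → 1.77%.

1.77%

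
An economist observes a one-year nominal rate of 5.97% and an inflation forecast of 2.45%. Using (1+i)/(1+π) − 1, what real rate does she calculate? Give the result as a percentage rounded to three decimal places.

3.436%

1 + r = 1.05970 / 1.02450 = 1.034358
r = 1.034358 − 1 = 3.4358%, i.e. 3.436%.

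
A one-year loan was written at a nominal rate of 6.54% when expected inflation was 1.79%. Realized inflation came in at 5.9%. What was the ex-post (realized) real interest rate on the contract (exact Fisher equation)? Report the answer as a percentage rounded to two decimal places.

0.60%

Ex-post: (1 + 0.0654)/(1 + 0.0590) − 1 = 0.6043%
So the realized real rate is 0.60%.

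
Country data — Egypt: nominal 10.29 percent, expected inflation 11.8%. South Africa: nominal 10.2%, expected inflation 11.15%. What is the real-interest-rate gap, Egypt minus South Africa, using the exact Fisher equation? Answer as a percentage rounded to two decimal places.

Egypt: (1 + 0.1029)/(1 + 0.1180) − 1 = -1.3506%
South Africa: (1 + 0.1020)/(1 + 0.1115) − 1 = -0.8547%
Differential = -1.3506% − (-0.8547%) = -0.4959% → -0.50%.

-0.50%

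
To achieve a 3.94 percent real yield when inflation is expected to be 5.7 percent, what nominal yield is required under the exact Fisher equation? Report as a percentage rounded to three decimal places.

9.865%

(1 + i) = (1 + r)(1 + π) = 1.03940 × 1.05700 = 1.0986458
i = 1.0986458 − 1, so the required nominal rate is 9.865%.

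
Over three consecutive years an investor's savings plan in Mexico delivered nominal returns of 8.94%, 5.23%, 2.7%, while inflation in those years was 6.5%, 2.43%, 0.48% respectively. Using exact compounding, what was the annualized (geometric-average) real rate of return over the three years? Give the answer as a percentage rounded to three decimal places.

2.411%

Compound the nominal returns: 1.0894 × 1.0523 × 1.0270 = 1.17732776.
Compound inflation: 1.0650 × 1.0243 × 1.0048 = 1.09611572.
Deflate: 1.17732776 / 1.09611572 = 1.07409075.
Annualized real rate = 1.07409075^(1/3) − 1 = 2.4111% → 2.411%.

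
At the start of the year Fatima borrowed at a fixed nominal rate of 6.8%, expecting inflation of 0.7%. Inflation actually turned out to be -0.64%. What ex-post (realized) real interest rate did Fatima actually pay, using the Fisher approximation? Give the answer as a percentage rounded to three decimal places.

Ex-post: 6.8% − (-0.64%) = 7.440%
So the realized real rate is 7.440%.

7.440%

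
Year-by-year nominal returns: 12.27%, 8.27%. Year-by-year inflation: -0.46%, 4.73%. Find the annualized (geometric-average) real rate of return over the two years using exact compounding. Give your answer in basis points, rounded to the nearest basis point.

798 basis points

Compound the nominal returns: 1.1227 × 1.0827 = 1.21554729.
Compound inflation: 0.9954 × 1.0473 = 1.04248242.
Deflate: 1.21554729 / 1.04248242 = 1.16601227.
Annualized real rate = 1.16601227^(1/2) − 1 = 7.9820% → 798 basis points.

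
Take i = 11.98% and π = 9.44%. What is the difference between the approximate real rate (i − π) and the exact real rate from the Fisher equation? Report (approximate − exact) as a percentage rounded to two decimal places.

0.22%

Approximate: r ≈ 11.980% − 9.440% = 2.5400%
Exact: (1 + 0.1198)/(1 + 0.0944) − 1 = 2.3209%
Error = 2.5400% − 2.3209% = 0.2191% → 0.22%.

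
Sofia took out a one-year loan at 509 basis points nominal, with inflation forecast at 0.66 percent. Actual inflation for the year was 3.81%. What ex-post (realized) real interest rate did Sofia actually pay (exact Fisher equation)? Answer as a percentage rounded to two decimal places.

1.23%

Ex-post: (1 + 0.0509)/(1 + 0.0381) − 1 = 1.2330%
So the realized real rate is 1.23%.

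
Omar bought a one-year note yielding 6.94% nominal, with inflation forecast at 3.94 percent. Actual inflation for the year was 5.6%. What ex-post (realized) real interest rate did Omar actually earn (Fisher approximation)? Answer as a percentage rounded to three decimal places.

1.340%

Ex-post: 6.94% − 5.6% = 1.340%
So the realized real rate is 1.340%.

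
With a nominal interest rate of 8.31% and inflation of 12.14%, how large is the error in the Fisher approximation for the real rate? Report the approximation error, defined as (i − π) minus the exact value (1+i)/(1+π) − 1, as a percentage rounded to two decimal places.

-0.41%

Approximate: r ≈ 8.310% − 12.140% = -3.8300%
Exact: (1 + 0.0831)/(1 + 0.1214) − 1 = -3.4154%
Error = -3.8300% − (-3.4154%) = -0.4146% → -0.41%.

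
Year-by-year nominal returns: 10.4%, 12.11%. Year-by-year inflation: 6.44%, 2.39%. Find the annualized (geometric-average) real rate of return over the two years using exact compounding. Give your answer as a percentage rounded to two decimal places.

6.57%

Compound the nominal returns: 1.1040 × 1.1211 = 1.23769440.
Compound inflation: 1.0644 × 1.0239 = 1.08983916.
Deflate: 1.23769440 / 1.08983916 = 1.13566703.
Annualized real rate = 1.13566703^(1/2) − 1 = 6.5677% → 6.57%.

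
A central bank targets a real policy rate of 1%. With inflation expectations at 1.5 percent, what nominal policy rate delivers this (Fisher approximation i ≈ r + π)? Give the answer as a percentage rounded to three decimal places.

i ≈ r + π = 1% + 1.5% = 2.500%.

2.500%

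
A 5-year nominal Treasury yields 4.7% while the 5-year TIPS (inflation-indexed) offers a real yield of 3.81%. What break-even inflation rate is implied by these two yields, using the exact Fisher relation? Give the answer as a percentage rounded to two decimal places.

(1 + π) = (1 + i)/(1 + r) = 1.04700 / 1.03810 = 1.008573
Break-even inflation = 1.008573 − 1 → 0.86%.

0.86%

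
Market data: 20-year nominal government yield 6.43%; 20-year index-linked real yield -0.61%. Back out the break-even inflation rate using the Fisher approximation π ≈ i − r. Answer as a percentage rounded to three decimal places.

π ≈ i − r = 6.43% − (-0.61%) → 7.040%.

7.040%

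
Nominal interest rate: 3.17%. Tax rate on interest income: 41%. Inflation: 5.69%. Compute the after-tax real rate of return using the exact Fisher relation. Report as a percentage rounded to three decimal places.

-3.614%

After-tax nominal return = 3.17% × (1 − 0.41) = 1.8703%.
1 + r = 1.018703 / 1.05690 = 0.963859
After-tax real rate = 0.963859 − 1 → -3.614%.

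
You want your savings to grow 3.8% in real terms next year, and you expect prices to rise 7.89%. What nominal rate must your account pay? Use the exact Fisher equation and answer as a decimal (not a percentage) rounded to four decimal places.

0.1199

(1 + i) = (1 + r)(1 + π) = 1.03800 × 1.07890 = 1.1198982
i = 1.1198982 − 1, so the required nominal rate is 0.1199.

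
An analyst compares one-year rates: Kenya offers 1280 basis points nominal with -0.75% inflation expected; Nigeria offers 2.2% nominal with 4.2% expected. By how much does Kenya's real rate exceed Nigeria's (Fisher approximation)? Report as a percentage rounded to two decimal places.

Kenya: 12.8% − (-0.75%) = 13.550%
Nigeria: 2.2% − 4.2% = -2.000%
Differential = 15.550% → 15.55%.

15.55%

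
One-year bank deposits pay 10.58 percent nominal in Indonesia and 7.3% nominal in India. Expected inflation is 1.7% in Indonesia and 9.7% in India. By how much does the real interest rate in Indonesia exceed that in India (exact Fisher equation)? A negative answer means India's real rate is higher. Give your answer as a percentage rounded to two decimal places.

10.92%

Indonesia: (1 + 0.1058)/(1 + 0.0170) − 1 = 8.7316%
India: (1 + 0.0730)/(1 + 0.0970) − 1 = -2.1878%
Differential = 8.7316% − (-2.1878%) = 10.9193% → 10.92%.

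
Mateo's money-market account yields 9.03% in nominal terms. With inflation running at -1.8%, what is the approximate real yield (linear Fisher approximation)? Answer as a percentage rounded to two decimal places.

10.83%

r ≈ i − π = 9.03% − (-1.8%) = 10.83%.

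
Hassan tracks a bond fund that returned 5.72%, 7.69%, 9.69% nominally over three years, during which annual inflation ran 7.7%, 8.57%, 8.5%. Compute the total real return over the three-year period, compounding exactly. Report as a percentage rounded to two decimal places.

Nominal growth factor = 1.0572 × 1.0769 × 1.0969 = 1.248819
Price-level growth factor = 1.0770 × 1.0857 × 1.0850 = 1.268689
Real growth factor = 1.248819 / 1.268689 = 0.984338
Total real return = 0.984338 − 1 → -1.57%.

-1.57%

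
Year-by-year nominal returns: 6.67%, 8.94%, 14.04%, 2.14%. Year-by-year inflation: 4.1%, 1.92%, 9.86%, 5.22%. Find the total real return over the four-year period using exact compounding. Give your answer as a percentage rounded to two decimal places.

Nominal growth factor = 1.0667 × 1.0894 × 1.1404 × 1.0214 = 1.353576
Price-level growth factor = 1.0410 × 1.0192 × 1.0986 × 1.0522 = 1.226445
Real growth factor = 1.353576 / 1.226445 = 1.103658
Total real return = 1.103658 − 1 → 10.37%.

10.37%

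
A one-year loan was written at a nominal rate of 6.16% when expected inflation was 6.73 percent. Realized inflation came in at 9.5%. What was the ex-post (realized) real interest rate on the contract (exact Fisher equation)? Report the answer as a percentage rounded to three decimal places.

Ex-post: (1 + 0.0616)/(1 + 0.0950) − 1 = -3.0502%
So the realized real rate is -3.050%.

-3.050%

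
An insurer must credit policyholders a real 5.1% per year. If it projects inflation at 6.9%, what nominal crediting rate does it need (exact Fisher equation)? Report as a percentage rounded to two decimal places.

12.35%

(1 + i) = (1 + r)(1 + π) = 1.05100 × 1.06900 = 1.123519
i = 1.123519 − 1, so the required nominal rate is 12.35%.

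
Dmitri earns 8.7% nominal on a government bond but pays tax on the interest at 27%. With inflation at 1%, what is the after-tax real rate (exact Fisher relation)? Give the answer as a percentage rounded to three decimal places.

5.298%

After-tax nominal return = 8.7% × (1 − 0.27) = 6.3510%.
1 + r = 1.06351 / 1.01000 = 1.052980
After-tax real rate = 1.052980 − 1 → 5.298%.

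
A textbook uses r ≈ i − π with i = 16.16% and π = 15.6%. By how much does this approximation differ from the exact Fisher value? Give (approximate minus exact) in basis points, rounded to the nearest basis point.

8 basis points

Approximate: r ≈ 16.160% − 15.600% = 0.5600%
Exact: (1 + 0.1616)/(1 + 0.1560) − 1 = 0.4844%
Error = 0.5600% − 0.4844% = 0.0756% → 8 basis points.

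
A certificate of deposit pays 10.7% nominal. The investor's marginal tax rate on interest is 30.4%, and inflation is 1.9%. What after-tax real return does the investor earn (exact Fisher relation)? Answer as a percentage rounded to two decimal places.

5.44%

After-tax nominal return = 10.7% × (1 − 0.304) = 7.4472%.
1 + r = 1.074472 / 1.01900 = 1.054438
After-tax real rate = 1.054438 − 1 → 5.44%.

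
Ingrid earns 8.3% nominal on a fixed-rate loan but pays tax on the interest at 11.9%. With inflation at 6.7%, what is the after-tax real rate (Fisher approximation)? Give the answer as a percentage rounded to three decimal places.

0.612%

After-tax nominal return = 8.3% × (1 − 0.119) = 7.3123%.
r ≈ 7.3123% − 6.7% → 0.612%.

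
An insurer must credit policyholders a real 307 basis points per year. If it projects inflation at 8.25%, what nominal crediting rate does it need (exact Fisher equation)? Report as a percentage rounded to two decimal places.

11.57%

(1 + i) = (1 + r)(1 + π) = 1.03070 × 1.08250 = 1.11573275
i = 1.11573275 − 1, so the required nominal rate is 11.57%.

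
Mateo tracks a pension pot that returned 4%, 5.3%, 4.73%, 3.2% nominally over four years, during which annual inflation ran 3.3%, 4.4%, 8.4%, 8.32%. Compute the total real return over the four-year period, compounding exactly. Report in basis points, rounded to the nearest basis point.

Compound the nominal returns: 1.0400 × 1.0530 × 1.0473 × 1.0320 = 1.183621.
Compound inflation: 1.0330 × 1.0440 × 1.0840 × 1.0832 = 1.266306.
Deflate: 1.183621 / 1.266306 = 0.934703.
Total real return = 0.934703 − 1 → -653 basis points.

-653 basis points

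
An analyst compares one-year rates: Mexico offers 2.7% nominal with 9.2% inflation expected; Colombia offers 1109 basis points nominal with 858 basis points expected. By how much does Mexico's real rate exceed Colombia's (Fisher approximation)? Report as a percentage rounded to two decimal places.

-9.01%

Mexico: 2.7% − 9.2% = -6.500%
Colombia: 11.09% − 8.58% = 2.510%
Differential = -9.010% → -9.01%.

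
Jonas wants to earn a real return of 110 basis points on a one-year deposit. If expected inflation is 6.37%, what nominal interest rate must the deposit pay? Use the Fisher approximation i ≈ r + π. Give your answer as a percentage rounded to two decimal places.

i ≈ r + π = 1.1% + 6.37% = 7.47%.

7.47%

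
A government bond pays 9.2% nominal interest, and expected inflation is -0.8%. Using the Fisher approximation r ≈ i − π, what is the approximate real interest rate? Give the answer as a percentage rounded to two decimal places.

r ≈ i − π = 9.2% − (-0.8%) = 10.00%.

10.00%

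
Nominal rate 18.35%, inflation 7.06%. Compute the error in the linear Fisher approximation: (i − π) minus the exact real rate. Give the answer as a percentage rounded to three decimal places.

0.745%

Approximate: r ≈ 18.350% − 7.060% = 11.2900%
Exact: (1 + 0.1835)/(1 + 0.0706) − 1 = 10.54549%
Error = 11.2900% − 10.54549% = 0.74451% → 0.745%.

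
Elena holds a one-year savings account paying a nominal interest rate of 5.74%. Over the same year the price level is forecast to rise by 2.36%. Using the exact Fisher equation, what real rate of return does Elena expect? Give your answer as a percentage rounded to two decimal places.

By the Fisher equation, 1 + r = (1 + i)/(1 + π).
1 + r = 1.05740 / 1.02360 = 1.033021
r = 1.033021 − 1 = 3.3021%, i.e. 3.30%.

3.30%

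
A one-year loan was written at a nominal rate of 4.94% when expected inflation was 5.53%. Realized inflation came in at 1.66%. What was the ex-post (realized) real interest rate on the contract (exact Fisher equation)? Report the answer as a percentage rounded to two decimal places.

3.23%

Ex-post: (1 + 0.0494)/(1 + 0.0166) − 1 = 3.2264%
So the realized real rate is 3.23%.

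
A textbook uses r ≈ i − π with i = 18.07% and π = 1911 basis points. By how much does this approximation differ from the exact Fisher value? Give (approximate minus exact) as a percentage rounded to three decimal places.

Approximate: r ≈ 18.070% − 19.110% = -1.0400%
Exact: (1 + 0.1807)/(1 + 0.1911) − 1 = -0.8731%
Error = -1.0400% − (-0.8731%) = -0.1669% → -0.167%.

-0.167%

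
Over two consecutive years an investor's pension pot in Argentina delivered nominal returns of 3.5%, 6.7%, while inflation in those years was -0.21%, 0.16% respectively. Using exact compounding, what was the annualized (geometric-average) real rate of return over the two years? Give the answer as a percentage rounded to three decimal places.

Nominal growth factor = 1.0350 × 1.0670 = 1.10434500
Price-level growth factor = 0.9979 × 1.0016 = 0.99949664
Real growth factor = 1.10434500 / 0.99949664 = 1.10490116
Annualized real rate = 1.10490116^(1/2) − 1 = 5.1143% → 5.114%.

5.114%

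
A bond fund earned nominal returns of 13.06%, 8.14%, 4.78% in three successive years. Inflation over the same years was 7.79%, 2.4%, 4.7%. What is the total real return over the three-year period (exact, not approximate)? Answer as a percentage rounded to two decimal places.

Nominal growth factor = 1.1306 × 1.0814 × 1.0478 = 1.281073
Price-level growth factor = 1.0779 × 1.0240 × 1.0470 = 1.155647
Real growth factor = 1.281073 / 1.155647 = 1.108533
Total real return = 1.108533 − 1 → 10.85%.

10.85%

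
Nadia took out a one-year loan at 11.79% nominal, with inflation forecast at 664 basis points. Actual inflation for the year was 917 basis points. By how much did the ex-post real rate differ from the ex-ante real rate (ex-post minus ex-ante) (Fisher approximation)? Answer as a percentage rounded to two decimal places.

Ex-ante: 11.79% − 6.64% = 5.150%
Ex-post: 11.79% − 9.17% = 2.620%
Difference (ex-post − ex-ante) = -2.5300% → -2.53%.

-2.53%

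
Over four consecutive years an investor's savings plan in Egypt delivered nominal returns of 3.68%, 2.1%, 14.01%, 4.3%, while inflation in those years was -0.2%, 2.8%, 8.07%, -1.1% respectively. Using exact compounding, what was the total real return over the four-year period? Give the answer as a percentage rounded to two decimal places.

Nominal growth factor = 1.0368 × 1.0210 × 1.1401 × 1.0430 = 1.2587746
Price-level growth factor = 0.9980 × 1.0280 × 1.0807 × 0.9890 = 1.0965416
Real growth factor = 1.2587746 / 1.0965416 = 1.1479498
Total real return = 1.1479498 − 1 → 14.79%.

14.79%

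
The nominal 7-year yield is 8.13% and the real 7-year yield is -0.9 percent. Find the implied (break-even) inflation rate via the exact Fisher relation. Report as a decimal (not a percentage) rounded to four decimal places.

0.0911

(1 + π) = (1 + i)/(1 + r) = 1.08130 / 0.99100 = 1.091120
Break-even inflation = 1.091120 − 1 → 0.0911.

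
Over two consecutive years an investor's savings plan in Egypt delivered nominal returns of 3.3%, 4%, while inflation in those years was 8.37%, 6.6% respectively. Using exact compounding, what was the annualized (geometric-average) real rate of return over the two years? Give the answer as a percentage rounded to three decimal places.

-3.565%

Compound the nominal returns: 1.0330 × 1.0400 = 1.07432000.
Compound inflation: 1.0837 × 1.0660 = 1.15522420.
Deflate: 1.07432000 / 1.15522420 = 0.92996667.
Annualized real rate = 0.92996667^(1/2) − 1 = -3.5652% → -3.565%.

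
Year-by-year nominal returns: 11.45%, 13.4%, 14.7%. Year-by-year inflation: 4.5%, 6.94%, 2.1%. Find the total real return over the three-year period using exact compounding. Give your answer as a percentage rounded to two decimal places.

Nominal growth factor = 1.1145 × 1.1340 × 1.1470 = 1.449628
Price-level growth factor = 1.0450 × 1.0694 × 1.0210 = 1.140991
Real growth factor = 1.449628 / 1.140991 = 1.270499
Total real return = 1.270499 − 1 → 27.05%.

27.05%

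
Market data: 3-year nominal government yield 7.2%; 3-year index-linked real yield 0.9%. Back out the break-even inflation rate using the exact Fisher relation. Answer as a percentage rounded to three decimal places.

(1 + π) = (1 + i)/(1 + r) = 1.07200 / 1.00900 = 1.062438
Break-even inflation = 1.062438 − 1 → 6.244%.

6.244%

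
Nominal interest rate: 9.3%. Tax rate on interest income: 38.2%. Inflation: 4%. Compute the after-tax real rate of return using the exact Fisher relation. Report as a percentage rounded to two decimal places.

1.68%

After-tax nominal return = 9.3% × (1 − 0.382) = 5.7474%.
1 + r = 1.057474 / 1.04000 = 1.016802
After-tax real rate = 1.016802 − 1 → 1.68%.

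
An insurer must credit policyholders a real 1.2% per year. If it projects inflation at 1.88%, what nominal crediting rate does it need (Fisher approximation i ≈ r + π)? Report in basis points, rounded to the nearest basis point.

i ≈ r + π = 1.2% + 1.88% = 308 basis points.

308 basis points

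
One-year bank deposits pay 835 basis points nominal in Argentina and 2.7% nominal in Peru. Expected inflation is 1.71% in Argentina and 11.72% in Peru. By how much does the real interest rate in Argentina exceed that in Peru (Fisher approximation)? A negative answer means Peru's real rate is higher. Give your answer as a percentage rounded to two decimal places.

Argentina: 8.35% − 1.71% = 6.640%
Peru: 2.7% − 11.72% = -9.020%
Differential = 15.660% → 15.66%.

15.66%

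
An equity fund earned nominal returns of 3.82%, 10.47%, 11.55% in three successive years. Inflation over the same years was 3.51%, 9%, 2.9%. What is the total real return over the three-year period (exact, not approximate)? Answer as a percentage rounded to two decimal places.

10.20%

Nominal growth factor = 1.0382 × 1.1047 × 1.1155 = 1.279366
Price-level growth factor = 1.0351 × 1.0900 × 1.0290 = 1.160979
Real growth factor = 1.279366 / 1.160979 = 1.101973
Total real return = 1.101973 − 1 → 10.20%.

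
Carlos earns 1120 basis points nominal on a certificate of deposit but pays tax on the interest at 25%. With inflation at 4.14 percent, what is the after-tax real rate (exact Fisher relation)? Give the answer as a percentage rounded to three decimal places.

After-tax nominal return = 11.2% × (1 − 0.25) = 8.4000%.
1 + r = 1.08400 / 1.04140 = 1.040906
After-tax real rate = 1.040906 − 1 → 4.091%.

4.091%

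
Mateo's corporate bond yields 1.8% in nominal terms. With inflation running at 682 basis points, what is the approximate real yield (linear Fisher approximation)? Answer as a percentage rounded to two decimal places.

-5.02%

r ≈ i − π = 1.8% − 6.82% = -5.02%.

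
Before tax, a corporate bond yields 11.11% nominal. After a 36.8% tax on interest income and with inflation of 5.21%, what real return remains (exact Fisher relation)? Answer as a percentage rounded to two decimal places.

After-tax nominal return = 11.11% × (1 − 0.368) = 7.02152%.
1 + r = 1.0702152 / 1.05210 = 1.017218
After-tax real rate = 1.017218 − 1 → 1.72%.

1.72%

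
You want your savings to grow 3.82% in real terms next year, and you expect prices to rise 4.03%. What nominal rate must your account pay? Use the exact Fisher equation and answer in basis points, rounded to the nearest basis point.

(1 + i) = (1 + r)(1 + π) = 1.03820 × 1.04030 = 1.08003946
i = 1.08003946 − 1, so the required nominal rate is 800 basis points.

800 basis points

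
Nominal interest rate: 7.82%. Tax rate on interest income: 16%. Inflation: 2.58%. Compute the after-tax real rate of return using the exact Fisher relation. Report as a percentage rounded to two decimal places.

3.89%

After-tax nominal return = 7.82% × (1 − 0.16) = 6.5688%.
1 + r = 1.065688 / 1.02580 = 1.038885
After-tax real rate = 1.038885 − 1 → 3.89%.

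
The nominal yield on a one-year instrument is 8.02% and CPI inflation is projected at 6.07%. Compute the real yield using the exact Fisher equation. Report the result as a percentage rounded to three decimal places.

1.838%

By the Fisher relation, 1 + r = (1 + i)/(1 + π).
1 + r = 1.08020 / 1.06070 = 1.018384
r = 1.018384 − 1 = 1.8384%, i.e. 1.838%.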